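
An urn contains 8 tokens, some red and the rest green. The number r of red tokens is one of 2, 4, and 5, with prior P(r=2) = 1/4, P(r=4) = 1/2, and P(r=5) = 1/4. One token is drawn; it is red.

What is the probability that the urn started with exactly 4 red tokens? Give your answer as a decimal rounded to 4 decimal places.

The likelihood of this draw under each hypothesis: P(data | r = 2) = (2/8) = 1/4; P(data | r = 4) = (4/8) = 1/2; P(data | r = 5) = (5/8) = 5/8.
Multiplying each by its prior: 1/4 · 1/4 = 1/16, 1/2 · 1/2 = 1/4, 1/4 · 5/8 = 5/32; with total 15/32.
So P(r = 4 | data) = (1/4) / (15/32) = 8/15.

0.5333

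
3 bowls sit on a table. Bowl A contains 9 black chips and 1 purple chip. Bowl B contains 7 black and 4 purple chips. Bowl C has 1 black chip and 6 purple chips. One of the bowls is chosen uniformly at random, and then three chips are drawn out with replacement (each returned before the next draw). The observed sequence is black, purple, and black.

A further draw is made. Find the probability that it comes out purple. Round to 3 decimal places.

For each hypothesis, P(data | H) works out to: P(data | bowl A) = (9/10)(1/10)(9/10) = 0.081; P(data | bowl B) = (7/11)(4/11)(7/11) = 0.14726; P(data | bowl C) = (1/7)(6/7)(1/7) = 0.017493.
Multiplying each by its prior: 1/3 · 0.081 = 0.027, 1/3 · 0.14726 = 0.049086, 1/3 · 0.017493 = 0.0058309; these sum to 0.081917.
Normalising, the posterior is P(bowl A | data) = 0.3296, P(bowl B | data) = 0.59922, P(bowl C | data) = 0.071181.
So P(purple next | data) = Σ P(purple next | H) P(H | data) = (1/10)(0.3296) + (4/11)(0.59922) + (6/7)(0.071181) = 0.31187.

0.312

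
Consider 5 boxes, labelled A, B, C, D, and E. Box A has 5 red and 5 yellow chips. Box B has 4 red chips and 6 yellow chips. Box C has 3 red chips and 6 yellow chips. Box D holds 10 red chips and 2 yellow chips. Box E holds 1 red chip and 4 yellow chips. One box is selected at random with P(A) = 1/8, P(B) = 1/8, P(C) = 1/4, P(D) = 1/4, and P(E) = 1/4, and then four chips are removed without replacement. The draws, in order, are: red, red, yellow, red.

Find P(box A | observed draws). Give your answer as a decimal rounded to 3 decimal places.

0.168

For each hypothesis, P(data | H) works out to: P(data | box A) = (5/10)(4/9)(5/8)(3/7) = 0.059524; P(data | box B) = (4/10)(3/9)(6/8)(2/7) = 0.028571; P(data | box C) = (3/9)(2/8)(6/7)(1/6) = 0.011905; P(data | box D) = (10/12)(9/11)(2/10)(8/9) = 0.12121; P(data | box E) = (1/5)(0/4) = 0.
Multiplying each by its prior: 1/8 · 0.059524 = 0.0074405, 1/8 · 0.028571 = 0.0035714, 1/4 · 0.011905 = 0.0029762, 1/4 · 0.12121 = 0.030303, 1/4 · 0 = 0; with total 0.044291.
Therefore the posterior P(box A | data) = (0.0074405) / (0.044291) = 0.16799.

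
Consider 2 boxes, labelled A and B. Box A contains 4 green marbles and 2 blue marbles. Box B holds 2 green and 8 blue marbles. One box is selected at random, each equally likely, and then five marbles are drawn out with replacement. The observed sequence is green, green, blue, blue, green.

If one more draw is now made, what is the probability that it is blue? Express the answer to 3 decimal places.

0.396

Compute the likelihood of the observed sequence for each case: P(data | box A) = (4/6)(4/6)(2/6)(2/6)(4/6) = 0.032922; P(data | box B) = (2/10)(2/10)(8/10)(8/10)(2/10) = 0.00512.
Multiplying each by its prior: 1/2 · 0.032922 = 0.016461, 1/2 · 0.00512 = 0.00256; these sum to 0.019021.
Dividing through by the total gives posterior P(box A | data) = 0.86541, P(box B | data) = 0.13459.
So P(blue next | data) = Σ P(blue next | H) P(H | data) = (1/3)(0.86541) + (4/5)(0.13459) = 0.39614.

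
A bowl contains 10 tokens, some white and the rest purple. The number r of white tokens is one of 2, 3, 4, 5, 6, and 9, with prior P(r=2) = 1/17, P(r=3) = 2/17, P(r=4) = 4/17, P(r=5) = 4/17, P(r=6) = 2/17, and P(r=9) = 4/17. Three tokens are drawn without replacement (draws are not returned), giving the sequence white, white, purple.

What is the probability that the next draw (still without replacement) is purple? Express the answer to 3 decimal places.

0.475

The likelihood of the observed sequence under each hypothesis: P(data | r = 2) = (2/10)(1/9)(8/8) = 0.022222; P(data | r = 3) = (3/10)(2/9)(7/8) = 0.058333; P(data | r = 4) = (4/10)(3/9)(6/8) = 0.1; P(data | r = 5) = (5/10)(4/9)(5/8) = 0.13889; P(data | r = 6) = (6/10)(5/9)(4/8) = 0.16667; P(data | r = 9) = (9/10)(8/9)(1/8) = 0.1.
The prior-weighted likelihoods are 1/17 · 0.022222 = 0.0013072, 2/17 · 0.058333 = 0.0068627, 4/17 · 0.1 = 0.023529, 4/17 · 0.13889 = 0.03268, 2/17 · 0.16667 = 0.019608, 4/17 · 0.1 = 0.023529; these sum to 0.10752.
Dividing through by the total gives posterior P(r = 2 | data) = 0.012158, P(r = 3 | data) = 0.06383, P(r = 4 | data) = 0.21884, P(r = 5 | data) = 0.30395, P(r = 6 | data) = 0.18237, P(r = 9 | data) = 0.21884.
The predictive probability is P(purple next | data) = (1)(0.012158) + (6/7)(0.06383) + (5/7)(0.21884) + (4/7)(0.30395) + (3/7)(0.18237) + (0)(0.21884) = 0.47503.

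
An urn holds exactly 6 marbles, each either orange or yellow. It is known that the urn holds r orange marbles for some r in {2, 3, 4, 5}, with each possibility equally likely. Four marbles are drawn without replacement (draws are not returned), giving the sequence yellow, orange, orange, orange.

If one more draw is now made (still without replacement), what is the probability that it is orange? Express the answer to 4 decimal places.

Under each hypothesis, the probability of the observed sequence is: P(data | r = 2) = (4/6)(2/5)(1/4)(0/3) = 0; P(data | r = 3) = (3/6)(3/5)(2/4)(1/3) = 1/20; P(data | r = 4) = (2/6)(4/5)(3/4)(2/3) = 2/15; P(data | r = 5) = (1/6)(5/5)(4/4)(3/3) = 1/6.
The prior-weighted likelihoods are 1/4 · 0 = 0, 1/4 · 1/20 = 1/80, 1/4 · 2/15 = 1/30, 1/4 · 1/6 = 1/24; summing to 7/80.
Dividing through by the total gives posterior P(r = 2 | data) = 0, P(r = 3 | data) = 1/7, P(r = 4 | data) = 8/21, P(r = 5 | data) = 10/21.
The predictive probability is P(orange next | data) = (0)(1/7) + (1/2)(8/21) + (1)(10/21) = 2/3.

0.6667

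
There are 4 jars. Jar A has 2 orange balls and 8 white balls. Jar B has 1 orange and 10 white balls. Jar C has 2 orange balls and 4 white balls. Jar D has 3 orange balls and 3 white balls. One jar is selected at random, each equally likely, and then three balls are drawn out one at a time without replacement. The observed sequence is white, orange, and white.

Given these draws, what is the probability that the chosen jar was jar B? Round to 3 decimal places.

0.152

For each hypothesis, P(data | H) works out to: P(data | jar A) = (8/10)(2/9)(7/8) = 0.15556; P(data | jar B) = (10/11)(1/10)(9/9) = 0.090909; P(data | jar C) = (4/6)(2/5)(3/4) = 0.2; P(data | jar D) = (3/6)(3/5)(2/4) = 0.15.
Weighting by the prior gives 1/4 · 0.15556 = 0.038889, 1/4 · 0.090909 = 0.022727, 1/4 · 0.2 = 0.05, 1/4 · 0.15 = 0.0375; summing to 0.14912.
Hence P(jar B | data) = (0.022727) / (0.14912) = 0.15241.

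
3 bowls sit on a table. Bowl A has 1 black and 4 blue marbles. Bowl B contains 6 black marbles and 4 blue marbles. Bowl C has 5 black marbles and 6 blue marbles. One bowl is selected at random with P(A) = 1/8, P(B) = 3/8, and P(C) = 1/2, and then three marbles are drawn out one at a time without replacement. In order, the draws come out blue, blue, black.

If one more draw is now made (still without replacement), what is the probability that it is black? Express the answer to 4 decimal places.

0.4677

For each hypothesis, P(data | H) works out to: P(data | bowl A) = (4/5)(3/4)(1/3) = 1/5; P(data | bowl B) = (4/10)(3/9)(6/8) = 1/10; P(data | bowl C) = (6/11)(5/10)(5/9) = 5/33.
The prior-weighted likelihoods are 1/8 · 1/5 = 1/40, 3/8 · 1/10 = 3/80, 1/2 · 5/33 = 5/66; with total 73/528.
The posterior is then P(bowl A | data) = 66/365, P(bowl B | data) = 99/365, P(bowl C | data) = 40/73.
So P(black next | data) = Σ P(black next | H) P(H | data) = (0)(66/365) + (5/7)(99/365) + (1/2)(40/73) = 239/511.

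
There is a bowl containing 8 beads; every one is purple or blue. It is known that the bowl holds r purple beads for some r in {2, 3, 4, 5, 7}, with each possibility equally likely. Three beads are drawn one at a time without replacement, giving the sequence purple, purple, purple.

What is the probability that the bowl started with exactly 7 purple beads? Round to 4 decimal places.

0.7000

Under each hypothesis, the probability of the observed sequence is: P(data | r = 2) = (2/8)(1/7)(0/6) = 0; P(data | r = 3) = (3/8)(2/7)(1/6) = 1/56; P(data | r = 4) = (4/8)(3/7)(2/6) = 1/14; P(data | r = 5) = (5/8)(4/7)(3/6) = 5/28; P(data | r = 7) = (7/8)(6/7)(5/6) = 5/8.
Multiplying each by its prior: 1/5 · 0 = 0, 1/5 · 1/56 = 1/280, 1/5 · 1/14 = 1/70, 1/5 · 5/28 = 1/28, 1/5 · 5/8 = 1/8; with total 5/28.
Hence P(r = 7 | data) = (1/8) / (5/28) = 7/10.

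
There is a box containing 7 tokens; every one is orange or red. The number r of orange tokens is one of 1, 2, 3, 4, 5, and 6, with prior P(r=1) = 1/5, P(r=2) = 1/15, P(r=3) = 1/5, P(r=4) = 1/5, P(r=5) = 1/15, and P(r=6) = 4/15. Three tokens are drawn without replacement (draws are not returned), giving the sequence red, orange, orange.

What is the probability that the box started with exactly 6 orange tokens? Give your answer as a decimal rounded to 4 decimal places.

0.3429

Compute the likelihood of the observed sequence for each case: P(data | r = 1) = (6/7)(1/6)(0/5) = 0; P(data | r = 2) = (5/7)(2/6)(1/5) = 1/21; P(data | r = 3) = (4/7)(3/6)(2/5) = 4/35; P(data | r = 4) = (3/7)(4/6)(3/5) = 6/35; P(data | r = 5) = (2/7)(5/6)(4/5) = 4/21; P(data | r = 6) = (1/7)(6/6)(5/5) = 1/7.
The prior-weighted likelihoods are 1/5 · 0 = 0, 1/15 · 1/21 = 1/315, 1/5 · 4/35 = 4/175, 1/5 · 6/35 = 6/175, 1/15 · 4/21 = 4/315, 4/15 · 1/7 = 4/105; these sum to 1/9.
So P(r = 6 | data) = (4/105) / (1/9) = 12/35.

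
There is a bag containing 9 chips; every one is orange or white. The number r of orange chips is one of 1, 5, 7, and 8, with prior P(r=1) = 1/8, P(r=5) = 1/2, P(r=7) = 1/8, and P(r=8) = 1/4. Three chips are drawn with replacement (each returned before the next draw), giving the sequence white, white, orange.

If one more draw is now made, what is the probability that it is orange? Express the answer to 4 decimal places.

Under each hypothesis, the probability of the observed sequence is: P(data | r = 1) = (8/9)(8/9)(1/9) = 0.087791; P(data | r = 5) = (4/9)(4/9)(5/9) = 0.10974; P(data | r = 7) = (2/9)(2/9)(7/9) = 0.038409; P(data | r = 8) = (1/9)(1/9)(8/9) = 0.010974.
The prior-weighted likelihoods are 1/8 · 0.087791 = 0.010974, 1/2 · 0.10974 = 0.05487, 1/8 · 0.038409 = 0.0048011, 1/4 · 0.010974 = 0.0027435; summing to 0.073388.
Dividing through by the total gives posterior P(r = 1 | data) = 0.14953, P(r = 5 | data) = 0.74766, P(r = 7 | data) = 0.065421, P(r = 8 | data) = 0.037383.
So P(orange next | data) = Σ P(orange next | H) P(H | data) = (1/9)(0.14953) + (5/9)(0.74766) + (7/9)(0.065421) + (8/9)(0.037383) = 0.5161.

0.5161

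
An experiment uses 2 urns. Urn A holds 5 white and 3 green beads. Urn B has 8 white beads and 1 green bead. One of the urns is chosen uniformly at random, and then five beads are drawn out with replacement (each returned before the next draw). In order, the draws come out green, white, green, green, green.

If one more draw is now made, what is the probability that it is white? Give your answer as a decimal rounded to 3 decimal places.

0.628

For each hypothesis, P(data | H) works out to: P(data | urn A) = (3/8)(5/8)(3/8)(3/8)(3/8) = 0.01236; P(data | urn B) = (1/9)(8/9)(1/9)(1/9)(1/9) = 0.00013548.
Multiplying each by its prior: 1/2 · 0.01236 = 0.0061798, 1/2 · 0.00013548 = 6.774e-05; summing to 0.0062475.
Normalising, the posterior is P(urn A | data) = 0.98916, P(urn B | data) = 0.010843.
The predictive probability is P(white next | data) = (5/8)(0.98916) + (8/9)(0.010843) = 0.62786.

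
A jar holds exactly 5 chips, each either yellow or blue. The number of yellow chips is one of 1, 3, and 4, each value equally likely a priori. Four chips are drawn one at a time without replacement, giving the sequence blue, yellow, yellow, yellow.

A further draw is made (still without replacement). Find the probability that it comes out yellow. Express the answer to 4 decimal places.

0.6667

The likelihood of the observed sequence under each hypothesis: P(data | r = 1) = (4/5)(1/4)(0/3) = 0; P(data | r = 3) = (2/5)(3/4)(2/3)(1/2) = 1/10; P(data | r = 4) = (1/5)(4/4)(3/3)(2/2) = 1/5.
The prior-weighted likelihoods are 1/3 · 0 = 0, 1/3 · 1/10 = 1/30, 1/3 · 1/5 = 1/15; these sum to 1/10.
Dividing through by the total gives posterior P(r = 1 | data) = 0, P(r = 3 | data) = 1/3, P(r = 4 | data) = 2/3.
Averaging over the posterior, P(yellow next | data) = (0)(1/3) + (1)(2/3) = 2/3.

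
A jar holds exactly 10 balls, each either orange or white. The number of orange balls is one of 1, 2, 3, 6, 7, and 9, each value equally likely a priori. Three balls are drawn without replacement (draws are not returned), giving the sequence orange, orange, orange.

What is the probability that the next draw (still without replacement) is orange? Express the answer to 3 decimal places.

0.718

For each hypothesis, P(data | H) works out to: P(data | r = 1) = (1/10)(0/9) = 0; P(data | r = 2) = (2/10)(1/9)(0/8) = 0; P(data | r = 3) = (3/10)(2/9)(1/8) = 1/120; P(data | r = 6) = (6/10)(5/9)(4/8) = 1/6; P(data | r = 7) = (7/10)(6/9)(5/8) = 7/24; P(data | r = 9) = (9/10)(8/9)(7/8) = 7/10.
Weighting by the prior gives 1/6 · 0 = 0, 1/6 · 0 = 0, 1/6 · 1/120 = 1/720, 1/6 · 1/6 = 1/36, 1/6 · 7/24 = 7/144, 1/6 · 7/10 = 7/60; these sum to 7/36.
Dividing through by the total gives posterior P(r = 1 | data) = 0, P(r = 2 | data) = 0, P(r = 3 | data) = 1/140, P(r = 6 | data) = 1/7, P(r = 7 | data) = 1/4, P(r = 9 | data) = 3/5.
Averaging over the posterior, P(orange next | data) = (0)(1/140) + (3/7)(1/7) + (4/7)(1/4) + (6/7)(3/5) = 176/245.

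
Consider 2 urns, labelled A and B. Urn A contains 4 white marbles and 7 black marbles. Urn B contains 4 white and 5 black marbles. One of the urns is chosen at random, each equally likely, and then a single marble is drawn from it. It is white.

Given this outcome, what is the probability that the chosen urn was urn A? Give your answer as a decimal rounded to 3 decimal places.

0.450

The likelihood of this draw under each hypothesis: P(data | urn A) = (4/11) = 4/11; P(data | urn B) = (4/9) = 4/9.
Multiplying each by its prior: 1/2 · 4/11 = 2/11, 1/2 · 4/9 = 2/9; these sum to 40/99.
By Bayes' rule, P(urn A | data) = (2/11) / (40/99) = 9/20.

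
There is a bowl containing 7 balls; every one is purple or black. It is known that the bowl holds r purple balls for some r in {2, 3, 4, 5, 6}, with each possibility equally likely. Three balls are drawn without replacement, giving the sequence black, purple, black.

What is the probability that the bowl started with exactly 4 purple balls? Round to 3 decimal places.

The likelihood of the observed sequence under each hypothesis: P(data | r = 2) = (5/7)(2/6)(4/5) = 4/21; P(data | r = 3) = (4/7)(3/6)(3/5) = 6/35; P(data | r = 4) = (3/7)(4/6)(2/5) = 4/35; P(data | r = 5) = (2/7)(5/6)(1/5) = 1/21; P(data | r = 6) = (1/7)(6/6)(0/5) = 0.
Weighting by the prior gives 1/5 · 4/21 = 4/105, 1/5 · 6/35 = 6/175, 1/5 · 4/35 = 4/175, 1/5 · 1/21 = 1/105, 1/5 · 0 = 0; summing to 11/105.
Hence P(r = 4 | data) = (4/175) / (11/105) = 12/55.

0.218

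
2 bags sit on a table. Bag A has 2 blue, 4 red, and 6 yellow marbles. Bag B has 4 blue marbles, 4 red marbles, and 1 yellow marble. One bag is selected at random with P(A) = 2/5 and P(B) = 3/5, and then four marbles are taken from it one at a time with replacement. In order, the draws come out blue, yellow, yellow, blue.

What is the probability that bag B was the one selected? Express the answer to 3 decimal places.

0.345

Compute the likelihood of the observed sequence for each case: P(data | bag A) = (2/12)(6/12)(6/12)(2/12) = 0.0069444; P(data | bag B) = (4/9)(1/9)(1/9)(4/9) = 0.0024387.
Multiplying each by its prior: 2/5 · 0.0069444 = 0.0027778, 3/5 · 0.0024387 = 0.0014632; with total 0.004241.
Hence P(bag B | data) = (0.0014632) / (0.004241) = 0.34501.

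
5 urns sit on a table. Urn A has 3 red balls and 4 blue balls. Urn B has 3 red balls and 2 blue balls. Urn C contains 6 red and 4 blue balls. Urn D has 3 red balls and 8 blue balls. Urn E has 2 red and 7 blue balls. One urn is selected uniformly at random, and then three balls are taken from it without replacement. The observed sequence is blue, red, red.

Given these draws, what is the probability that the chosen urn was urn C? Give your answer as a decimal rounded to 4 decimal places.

Compute the likelihood of the observed sequence for each case: P(data | urn A) = (4/7)(3/6)(2/5) = 0.11429; P(data | urn B) = (2/5)(3/4)(2/3) = 0.2; P(data | urn C) = (4/10)(6/9)(5/8) = 0.16667; P(data | urn D) = (8/11)(3/10)(2/9) = 0.048485; P(data | urn E) = (7/9)(2/8)(1/7) = 0.027778.
The prior-weighted likelihoods are 1/5 · 0.11429 = 0.022857, 1/5 · 0.2 = 0.04, 1/5 · 0.16667 = 0.033333, 1/5 · 0.048485 = 0.009697, 1/5 · 0.027778 = 0.0055556; with total 0.11144.
So P(urn C | data) = (0.033333) / (0.11144) = 0.29911.

0.2991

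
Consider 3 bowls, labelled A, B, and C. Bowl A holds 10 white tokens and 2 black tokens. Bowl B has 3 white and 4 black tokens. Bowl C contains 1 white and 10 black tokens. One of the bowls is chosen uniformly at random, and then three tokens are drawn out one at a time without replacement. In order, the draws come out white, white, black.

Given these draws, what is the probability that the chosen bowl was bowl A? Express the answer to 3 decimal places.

Under each hypothesis, the probability of the observed sequence is: P(data | bowl A) = (10/12)(9/11)(2/10) = 0.13636; P(data | bowl B) = (3/7)(2/6)(4/5) = 0.11429; P(data | bowl C) = (1/11)(0/10) = 0.
The prior-weighted likelihoods are 1/3 · 0.13636 = 0.045455, 1/3 · 0.11429 = 0.038095, 1/3 · 0 = 0; these sum to 0.08355.
By Bayes' rule, P(bowl A | data) = (0.045455) / (0.08355) = 0.54404.

0.544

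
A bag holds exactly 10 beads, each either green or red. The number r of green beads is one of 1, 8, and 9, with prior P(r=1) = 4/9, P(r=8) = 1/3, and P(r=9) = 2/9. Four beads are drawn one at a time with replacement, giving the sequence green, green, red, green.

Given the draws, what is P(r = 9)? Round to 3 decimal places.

0.319

Compute the likelihood of the observed sequence for each case: P(data | r = 1) = (1/10)(1/10)(9/10)(1/10) = 0.0009; P(data | r = 8) = (8/10)(8/10)(2/10)(8/10) = 0.1024; P(data | r = 9) = (9/10)(9/10)(1/10)(9/10) = 0.0729.
Weighting by the prior gives 4/9 · 0.0009 = 0.0004, 1/3 · 0.1024 = 0.034133, 2/9 · 0.0729 = 0.0162; with total 0.050733.
So P(r = 9 | data) = (0.0162) / (0.050733) = 0.31932.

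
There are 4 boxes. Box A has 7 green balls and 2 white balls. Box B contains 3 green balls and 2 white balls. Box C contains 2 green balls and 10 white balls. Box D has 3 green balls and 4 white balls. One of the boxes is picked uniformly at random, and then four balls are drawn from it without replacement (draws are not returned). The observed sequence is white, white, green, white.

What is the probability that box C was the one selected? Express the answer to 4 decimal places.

The likelihood of the observed sequence under each hypothesis: P(data | box A) = (2/9)(1/8)(7/7)(0/6) = 0; P(data | box B) = (2/5)(1/4)(3/3)(0/2) = 0; P(data | box C) = (10/12)(9/11)(2/10)(8/9) = 0.12121; P(data | box D) = (4/7)(3/6)(3/5)(2/4) = 0.085714.
Multiplying each by its prior: 1/4 · 0 = 0, 1/4 · 0 = 0, 1/4 · 0.12121 = 0.030303, 1/4 · 0.085714 = 0.021429; summing to 0.051732.
Therefore the posterior P(box C | data) = (0.030303) / (0.051732) = 0.58577.

0.5858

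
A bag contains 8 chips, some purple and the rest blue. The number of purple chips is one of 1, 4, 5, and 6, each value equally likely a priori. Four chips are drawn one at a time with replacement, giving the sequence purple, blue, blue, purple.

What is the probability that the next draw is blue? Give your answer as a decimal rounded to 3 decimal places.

0.432

Under each hypothesis, the probability of the observed sequence is: P(data | r = 1) = (1/8)(7/8)(7/8)(1/8) = 0.011963; P(data | r = 4) = (4/8)(4/8)(4/8)(4/8) = 0.0625; P(data | r = 5) = (5/8)(3/8)(3/8)(5/8) = 0.054932; P(data | r = 6) = (6/8)(2/8)(2/8)(6/8) = 0.035156.
Multiplying each by its prior: 1/4 · 0.011963 = 0.0029907, 1/4 · 0.0625 = 0.015625, 1/4 · 0.054932 = 0.013733, 1/4 · 0.035156 = 0.0087891; these sum to 0.041138.
Normalising, the posterior is P(r = 1 | data) = 0.0727, P(r = 4 | data) = 0.37982, P(r = 5 | data) = 0.33383, P(r = 6 | data) = 0.21365.
So P(blue next | data) = Σ P(blue next | H) P(H | data) = (7/8)(0.0727) + (1/2)(0.37982) + (3/8)(0.33383) + (1/4)(0.21365) = 0.43212.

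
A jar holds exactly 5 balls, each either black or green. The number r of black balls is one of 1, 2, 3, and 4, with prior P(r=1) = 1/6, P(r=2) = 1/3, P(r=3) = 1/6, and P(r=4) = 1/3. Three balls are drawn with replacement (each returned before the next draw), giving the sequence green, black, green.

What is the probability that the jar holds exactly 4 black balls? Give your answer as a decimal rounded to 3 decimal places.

The likelihood of the observed sequence under each hypothesis: P(data | r = 1) = (4/5)(1/5)(4/5) = 16/125; P(data | r = 2) = (3/5)(2/5)(3/5) = 18/125; P(data | r = 3) = (2/5)(3/5)(2/5) = 12/125; P(data | r = 4) = (1/5)(4/5)(1/5) = 4/125.
The prior-weighted likelihoods are 1/6 · 16/125 = 8/375, 1/3 · 18/125 = 6/125, 1/6 · 12/125 = 2/125, 1/3 · 4/125 = 4/375; with total 12/125.
Hence P(r = 4 | data) = (4/375) / (12/125) = 1/9.

0.111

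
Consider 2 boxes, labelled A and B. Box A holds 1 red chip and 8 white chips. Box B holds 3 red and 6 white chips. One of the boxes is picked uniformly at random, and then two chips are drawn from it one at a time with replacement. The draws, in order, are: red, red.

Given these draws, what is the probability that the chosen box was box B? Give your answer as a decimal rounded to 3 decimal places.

0.900

Under each hypothesis, the probability of the observed sequence is: P(data | box A) = (1/9)(1/9) = 1/81; P(data | box B) = (3/9)(3/9) = 1/9.
Weighting by the prior gives 1/2 · 1/81 = 1/162, 1/2 · 1/9 = 1/18; summing to 5/81.
Hence P(box B | data) = (1/18) / (5/81) = 9/10.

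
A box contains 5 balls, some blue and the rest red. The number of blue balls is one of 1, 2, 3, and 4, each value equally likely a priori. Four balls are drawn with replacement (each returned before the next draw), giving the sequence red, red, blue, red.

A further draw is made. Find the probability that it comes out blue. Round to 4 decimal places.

0.3562

The likelihood of the observed sequence under each hypothesis: P(data | r = 1) = (4/5)(4/5)(1/5)(4/5) = 0.1024; P(data | r = 2) = (3/5)(3/5)(2/5)(3/5) = 0.0864; P(data | r = 3) = (2/5)(2/5)(3/5)(2/5) = 0.0384; P(data | r = 4) = (1/5)(1/5)(4/5)(1/5) = 0.0064.
Weighting by the prior gives 1/4 · 0.1024 = 0.0256, 1/4 · 0.0864 = 0.0216, 1/4 · 0.0384 = 0.0096, 1/4 · 0.0064 = 0.0016; summing to 0.0584.
The posterior is then P(r = 1 | data) = 0.43836, P(r = 2 | data) = 0.36986, P(r = 3 | data) = 0.16438, P(r = 4 | data) = 0.027397.
So P(blue next | data) = Σ P(blue next | H) P(H | data) = (1/5)(0.43836) + (2/5)(0.36986) + (3/5)(0.16438) + (4/5)(0.027397) = 0.35616.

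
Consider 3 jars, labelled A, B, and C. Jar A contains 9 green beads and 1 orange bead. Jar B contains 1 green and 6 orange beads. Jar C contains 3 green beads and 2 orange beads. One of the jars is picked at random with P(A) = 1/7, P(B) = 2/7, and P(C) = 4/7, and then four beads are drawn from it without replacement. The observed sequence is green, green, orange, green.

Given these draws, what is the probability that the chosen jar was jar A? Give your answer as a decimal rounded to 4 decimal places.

0.2000

For each hypothesis, P(data | H) works out to: P(data | jar A) = (9/10)(8/9)(1/8)(7/7) = 1/10; P(data | jar B) = (1/7)(0/6) = 0; P(data | jar C) = (3/5)(2/4)(2/3)(1/2) = 1/10.
The prior-weighted likelihoods are 1/7 · 1/10 = 1/70, 2/7 · 0 = 0, 4/7 · 1/10 = 2/35; with total 1/14.
Therefore the posterior P(jar A | data) = (1/70) / (1/14) = 1/5.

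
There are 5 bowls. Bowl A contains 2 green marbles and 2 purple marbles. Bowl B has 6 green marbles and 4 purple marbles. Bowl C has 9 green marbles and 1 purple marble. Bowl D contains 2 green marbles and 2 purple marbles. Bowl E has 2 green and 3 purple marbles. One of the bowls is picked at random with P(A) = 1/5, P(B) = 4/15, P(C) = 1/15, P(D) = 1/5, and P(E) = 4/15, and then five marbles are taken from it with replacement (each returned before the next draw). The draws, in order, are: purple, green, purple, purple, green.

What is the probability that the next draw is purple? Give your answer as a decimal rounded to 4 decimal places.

0.5102

Compute the likelihood of the observed sequence for each case: P(data | bowl A) = (2/4)(2/4)(2/4)(2/4)(2/4) = 0.03125; P(data | bowl B) = (4/10)(6/10)(4/10)(4/10)(6/10) = 0.02304; P(data | bowl C) = (1/10)(9/10)(1/10)(1/10)(9/10) = 0.00081; P(data | bowl D) = (2/4)(2/4)(2/4)(2/4)(2/4) = 0.03125; P(data | bowl E) = (3/5)(2/5)(3/5)(3/5)(2/5) = 0.03456.
Multiplying each by its prior: 1/5 · 0.03125 = 0.00625, 4/15 · 0.02304 = 0.006144, 1/15 · 0.00081 = 5.4e-05, 1/5 · 0.03125 = 0.00625, 4/15 · 0.03456 = 0.009216; these sum to 0.027914.
The posterior is then P(bowl A | data) = 0.2239, P(bowl B | data) = 0.2201, P(bowl C | data) = 0.0019345, P(bowl D | data) = 0.2239, P(bowl E | data) = 0.33016.
So P(purple next | data) = Σ P(purple next | H) P(H | data) = (1/2)(0.2239) + (2/5)(0.2201) + (1/10)(0.0019345) + (1/2)(0.2239) + (3/5)(0.33016) = 0.51023.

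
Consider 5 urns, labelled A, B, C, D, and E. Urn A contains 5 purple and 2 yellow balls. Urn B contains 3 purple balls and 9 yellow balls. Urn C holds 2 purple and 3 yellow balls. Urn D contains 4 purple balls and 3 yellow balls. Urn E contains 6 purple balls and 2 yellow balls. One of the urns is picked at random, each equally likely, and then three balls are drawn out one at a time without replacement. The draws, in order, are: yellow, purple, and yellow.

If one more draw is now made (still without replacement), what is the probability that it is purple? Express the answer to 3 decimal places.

0.544

Under each hypothesis, the probability of the observed sequence is: P(data | urn A) = (2/7)(5/6)(1/5) = 0.047619; P(data | urn B) = (9/12)(3/11)(8/10) = 0.16364; P(data | urn C) = (3/5)(2/4)(2/3) = 0.2; P(data | urn D) = (3/7)(4/6)(2/5) = 0.11429; P(data | urn E) = (2/8)(6/7)(1/6) = 0.035714.
Multiplying each by its prior: 1/5 · 0.047619 = 0.0095238, 1/5 · 0.16364 = 0.032727, 1/5 · 0.2 = 0.04, 1/5 · 0.11429 = 0.022857, 1/5 · 0.035714 = 0.0071429; these sum to 0.11225.
Dividing through by the total gives posterior P(urn A | data) = 0.084844, P(urn B | data) = 0.29155, P(urn C | data) = 0.35634, P(urn D | data) = 0.20363, P(urn E | data) = 0.063633.
The predictive probability is P(purple next | data) = (1)(0.084844) + (2/9)(0.29155) + (1/2)(0.35634) + (3/4)(0.20363) + (1)(0.063633) = 0.54416.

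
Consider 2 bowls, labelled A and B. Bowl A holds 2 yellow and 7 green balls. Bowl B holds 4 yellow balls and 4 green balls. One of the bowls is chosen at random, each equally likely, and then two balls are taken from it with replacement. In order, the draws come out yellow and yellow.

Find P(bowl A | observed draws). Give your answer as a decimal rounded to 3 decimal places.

0.165

The likelihood of the observed sequence under each hypothesis: P(data | bowl A) = (2/9)(2/9) = 4/81; P(data | bowl B) = (4/8)(4/8) = 1/4.
The prior-weighted likelihoods are 1/2 · 4/81 = 2/81, 1/2 · 1/4 = 1/8; these sum to 97/648.
Therefore the posterior P(bowl A | data) = (2/81) / (97/648) = 16/97.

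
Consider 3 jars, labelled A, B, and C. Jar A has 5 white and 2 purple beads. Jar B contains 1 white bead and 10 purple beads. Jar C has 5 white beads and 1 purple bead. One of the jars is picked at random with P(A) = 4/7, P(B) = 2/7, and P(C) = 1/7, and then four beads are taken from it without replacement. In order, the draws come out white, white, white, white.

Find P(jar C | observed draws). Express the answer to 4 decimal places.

The likelihood of the observed sequence under each hypothesis: P(data | jar A) = (5/7)(4/6)(3/5)(2/4) = 1/7; P(data | jar B) = (1/11)(0/10) = 0; P(data | jar C) = (5/6)(4/5)(3/4)(2/3) = 1/3.
Weighting by the prior gives 4/7 · 1/7 = 4/49, 2/7 · 0 = 0, 1/7 · 1/3 = 1/21; with total 19/147.
Therefore the posterior P(jar C | data) = (1/21) / (19/147) = 7/19.

0.3684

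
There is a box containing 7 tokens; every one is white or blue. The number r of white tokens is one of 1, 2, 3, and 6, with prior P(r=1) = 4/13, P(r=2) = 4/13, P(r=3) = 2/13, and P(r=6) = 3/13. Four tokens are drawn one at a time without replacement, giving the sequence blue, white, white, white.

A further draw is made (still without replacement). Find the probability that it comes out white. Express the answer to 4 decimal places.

0.8824

For each hypothesis, P(data | H) works out to: P(data | r = 1) = (6/7)(1/6)(0/5) = 0; P(data | r = 2) = (5/7)(2/6)(1/5)(0/4) = 0; P(data | r = 3) = (4/7)(3/6)(2/5)(1/4) = 1/35; P(data | r = 6) = (1/7)(6/6)(5/5)(4/4) = 1/7.
Multiplying each by its prior: 4/13 · 0 = 0, 4/13 · 0 = 0, 2/13 · 1/35 = 2/455, 3/13 · 1/7 = 3/91; these sum to 17/455.
The posterior is then P(r = 1 | data) = 0, P(r = 2 | data) = 0, P(r = 3 | data) = 2/17, P(r = 6 | data) = 15/17.
So P(white next | data) = Σ P(white next | H) P(H | data) = (0)(2/17) + (1)(15/17) = 15/17.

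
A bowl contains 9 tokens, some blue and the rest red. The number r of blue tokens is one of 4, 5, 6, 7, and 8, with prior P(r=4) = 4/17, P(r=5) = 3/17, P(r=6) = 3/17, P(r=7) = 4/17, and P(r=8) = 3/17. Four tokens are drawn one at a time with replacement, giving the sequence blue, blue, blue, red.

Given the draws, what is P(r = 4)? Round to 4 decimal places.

Compute the likelihood of the observed sequence for each case: P(data | r = 4) = (4/9)(4/9)(4/9)(5/9) = 0.048773; P(data | r = 5) = (5/9)(5/9)(5/9)(4/9) = 0.076208; P(data | r = 6) = (6/9)(6/9)(6/9)(3/9) = 0.098765; P(data | r = 7) = (7/9)(7/9)(7/9)(2/9) = 0.10456; P(data | r = 8) = (8/9)(8/9)(8/9)(1/9) = 0.078037.
Weighting by the prior gives 4/17 · 0.048773 = 0.011476, 3/17 · 0.076208 = 0.013448, 3/17 · 0.098765 = 0.017429, 4/17 · 0.10456 = 0.024602, 3/17 · 0.078037 = 0.013771; these sum to 0.080727.
So P(r = 4 | data) = (0.011476) / (0.080727) = 0.14216.

0.1422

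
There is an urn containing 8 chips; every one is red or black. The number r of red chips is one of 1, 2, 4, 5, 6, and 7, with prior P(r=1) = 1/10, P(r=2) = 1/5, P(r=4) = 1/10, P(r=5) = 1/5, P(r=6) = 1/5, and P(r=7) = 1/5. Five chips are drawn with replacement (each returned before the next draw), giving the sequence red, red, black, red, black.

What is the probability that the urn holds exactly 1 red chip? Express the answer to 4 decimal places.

0.0078

For each hypothesis, P(data | H) works out to: P(data | r = 1) = (1/8)(1/8)(7/8)(1/8)(7/8) = 0.0014954; P(data | r = 2) = (2/8)(2/8)(6/8)(2/8)(6/8) = 0.0087891; P(data | r = 4) = (4/8)(4/8)(4/8)(4/8)(4/8) = 0.03125; P(data | r = 5) = (5/8)(5/8)(3/8)(5/8)(3/8) = 0.034332; P(data | r = 6) = (6/8)(6/8)(2/8)(6/8)(2/8) = 0.026367; P(data | r = 7) = (7/8)(7/8)(1/8)(7/8)(1/8) = 0.010468.
Multiplying each by its prior: 1/10 · 0.0014954 = 0.00014954, 1/5 · 0.0087891 = 0.0017578, 1/10 · 0.03125 = 0.003125, 1/5 · 0.034332 = 0.0068665, 1/5 · 0.026367 = 0.0052734, 1/5 · 0.010468 = 0.0020935; these sum to 0.019266.
Therefore the posterior P(r = 1 | data) = (0.00014954) / (0.019266) = 0.0077618.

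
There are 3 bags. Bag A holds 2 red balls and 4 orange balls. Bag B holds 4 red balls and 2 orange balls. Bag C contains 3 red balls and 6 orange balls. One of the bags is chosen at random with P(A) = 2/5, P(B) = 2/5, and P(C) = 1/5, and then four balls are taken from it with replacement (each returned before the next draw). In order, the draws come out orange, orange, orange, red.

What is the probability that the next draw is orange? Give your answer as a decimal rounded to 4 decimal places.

0.6190

The likelihood of the observed sequence under each hypothesis: P(data | bag A) = (4/6)(4/6)(4/6)(2/6) = 8/81; P(data | bag B) = (2/6)(2/6)(2/6)(4/6) = 2/81; P(data | bag C) = (6/9)(6/9)(6/9)(3/9) = 8/81.
Weighting by the prior gives 2/5 · 8/81 = 16/405, 2/5 · 2/81 = 4/405, 1/5 · 8/81 = 8/405; with total 28/405.
The posterior is then P(bag A | data) = 4/7, P(bag B | data) = 1/7, P(bag C | data) = 2/7.
Averaging over the posterior, P(orange next | data) = (2/3)(4/7) + (1/3)(1/7) + (2/3)(2/7) = 13/21.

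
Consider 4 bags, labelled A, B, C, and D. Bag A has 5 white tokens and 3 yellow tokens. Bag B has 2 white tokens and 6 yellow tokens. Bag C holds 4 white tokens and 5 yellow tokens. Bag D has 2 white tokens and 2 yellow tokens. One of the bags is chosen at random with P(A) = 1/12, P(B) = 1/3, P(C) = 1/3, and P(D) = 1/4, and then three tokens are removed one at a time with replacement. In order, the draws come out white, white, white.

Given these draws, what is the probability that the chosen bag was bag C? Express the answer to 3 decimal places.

0.340

The likelihood of the observed sequence under each hypothesis: P(data | bag A) = (5/8)(5/8)(5/8) = 0.24414; P(data | bag B) = (2/8)(2/8)(2/8) = 0.015625; P(data | bag C) = (4/9)(4/9)(4/9) = 0.087791; P(data | bag D) = (2/4)(2/4)(2/4) = 0.125.
Weighting by the prior gives 1/12 · 0.24414 = 0.020345, 1/3 · 0.015625 = 0.0052083, 1/3 · 0.087791 = 0.029264, 1/4 · 0.125 = 0.03125; these sum to 0.086067.
So P(bag C | data) = (0.029264) / (0.086067) = 0.34001.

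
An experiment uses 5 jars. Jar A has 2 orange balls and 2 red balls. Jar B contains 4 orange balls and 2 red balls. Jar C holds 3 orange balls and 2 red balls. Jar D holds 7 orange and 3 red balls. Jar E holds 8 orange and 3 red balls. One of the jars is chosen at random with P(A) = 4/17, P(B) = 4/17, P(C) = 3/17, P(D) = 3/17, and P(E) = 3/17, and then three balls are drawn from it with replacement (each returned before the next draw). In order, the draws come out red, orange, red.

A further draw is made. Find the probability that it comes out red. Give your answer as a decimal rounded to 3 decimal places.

The likelihood of the observed sequence under each hypothesis: P(data | jar A) = (2/4)(2/4)(2/4) = 0.125; P(data | jar B) = (2/6)(4/6)(2/6) = 0.074074; P(data | jar C) = (2/5)(3/5)(2/5) = 0.096; P(data | jar D) = (3/10)(7/10)(3/10) = 0.063; P(data | jar E) = (3/11)(8/11)(3/11) = 0.054095.
Multiplying each by its prior: 4/17 · 0.125 = 0.029412, 4/17 · 0.074074 = 0.017429, 3/17 · 0.096 = 0.016941, 3/17 · 0.063 = 0.011118, 3/17 · 0.054095 = 0.0095461; these sum to 0.084446.
Normalising, the posterior is P(jar A | data) = 0.34829, P(jar B | data) = 0.20639, P(jar C | data) = 0.20062, P(jar D | data) = 0.13165, P(jar E | data) = 0.11304.
So P(red next | data) = Σ P(red next | H) P(H | data) = (1/2)(0.34829) + (1/3)(0.20639) + (2/5)(0.20062) + (3/10)(0.13165) + (3/11)(0.11304) = 0.39352.

0.394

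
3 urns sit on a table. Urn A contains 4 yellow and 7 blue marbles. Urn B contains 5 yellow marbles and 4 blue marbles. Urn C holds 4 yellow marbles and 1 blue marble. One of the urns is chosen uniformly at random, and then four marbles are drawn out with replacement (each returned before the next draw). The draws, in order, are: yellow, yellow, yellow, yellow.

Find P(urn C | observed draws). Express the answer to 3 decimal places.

0.784

For each hypothesis, P(data | H) works out to: P(data | urn A) = (4/11)(4/11)(4/11)(4/11) = 0.017485; P(data | urn B) = (5/9)(5/9)(5/9)(5/9) = 0.09526; P(data | urn C) = (4/5)(4/5)(4/5)(4/5) = 0.4096.
Multiplying each by its prior: 1/3 · 0.017485 = 0.0058284, 1/3 · 0.09526 = 0.031753, 1/3 · 0.4096 = 0.13653; summing to 0.17412.
Therefore the posterior P(urn C | data) = (0.13653) / (0.17412) = 0.78416.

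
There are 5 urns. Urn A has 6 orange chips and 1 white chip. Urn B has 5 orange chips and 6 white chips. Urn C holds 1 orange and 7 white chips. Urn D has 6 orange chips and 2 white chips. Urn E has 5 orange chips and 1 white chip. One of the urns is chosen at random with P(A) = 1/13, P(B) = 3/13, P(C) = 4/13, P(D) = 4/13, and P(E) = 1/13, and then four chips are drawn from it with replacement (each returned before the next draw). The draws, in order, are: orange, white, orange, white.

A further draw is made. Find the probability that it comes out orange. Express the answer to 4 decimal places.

0.5506

The likelihood of the observed sequence under each hypothesis: P(data | urn A) = (6/7)(1/7)(6/7)(1/7) = 0.014994; P(data | urn B) = (5/11)(6/11)(5/11)(6/11) = 0.061471; P(data | urn C) = (1/8)(7/8)(1/8)(7/8) = 0.011963; P(data | urn D) = (6/8)(2/8)(6/8)(2/8) = 0.035156; P(data | urn E) = (5/6)(1/6)(5/6)(1/6) = 0.01929.
Weighting by the prior gives 1/13 · 0.014994 = 0.0011534, 3/13 · 0.061471 = 0.014186, 4/13 · 0.011963 = 0.0036809, 4/13 · 0.035156 = 0.010817, 1/13 · 0.01929 = 0.0014839; these sum to 0.031321.
Normalising, the posterior is P(urn A | data) = 0.036824, P(urn B | data) = 0.45291, P(urn C | data) = 0.11752, P(urn D | data) = 0.34537, P(urn E | data) = 0.047376.
Averaging over the posterior, P(orange next | data) = (6/7)(0.036824) + (5/11)(0.45291) + (1/8)(0.11752) + (3/4)(0.34537) + (5/6)(0.047376) = 0.55063.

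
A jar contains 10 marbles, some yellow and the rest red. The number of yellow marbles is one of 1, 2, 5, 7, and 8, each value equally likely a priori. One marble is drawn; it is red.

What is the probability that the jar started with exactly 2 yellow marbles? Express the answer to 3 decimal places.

0.296

Compute the likelihood of this draw for each case: P(data | r = 1) = (9/10) = 9/10; P(data | r = 2) = (8/10) = 4/5; P(data | r = 5) = (5/10) = 1/2; P(data | r = 7) = (3/10) = 3/10; P(data | r = 8) = (2/10) = 1/5.
The prior-weighted likelihoods are 1/5 · 9/10 = 9/50, 1/5 · 4/5 = 4/25, 1/5 · 1/2 = 1/10, 1/5 · 3/10 = 3/50, 1/5 · 1/5 = 1/25; these sum to 27/50.
Hence P(r = 2 | data) = (4/25) / (27/50) = 8/27.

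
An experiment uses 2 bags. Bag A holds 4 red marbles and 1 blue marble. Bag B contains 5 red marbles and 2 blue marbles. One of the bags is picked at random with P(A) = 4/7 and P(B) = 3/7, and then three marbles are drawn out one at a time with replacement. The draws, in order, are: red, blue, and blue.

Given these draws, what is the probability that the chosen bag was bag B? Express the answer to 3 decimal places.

0.577

For each hypothesis, P(data | H) works out to: P(data | bag A) = (4/5)(1/5)(1/5) = 0.032; P(data | bag B) = (5/7)(2/7)(2/7) = 0.058309.
Multiplying each by its prior: 4/7 · 0.032 = 0.018286, 3/7 · 0.058309 = 0.02499; with total 0.043275.
By Bayes' rule, P(bag B | data) = (0.02499) / (0.043275) = 0.57746.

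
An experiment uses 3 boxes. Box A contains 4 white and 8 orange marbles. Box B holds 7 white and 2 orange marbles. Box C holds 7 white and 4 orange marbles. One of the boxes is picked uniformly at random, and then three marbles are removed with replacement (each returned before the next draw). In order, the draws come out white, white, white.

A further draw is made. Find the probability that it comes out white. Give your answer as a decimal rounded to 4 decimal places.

For each hypothesis, P(data | H) works out to: P(data | box A) = (4/12)(4/12)(4/12) = 0.037037; P(data | box B) = (7/9)(7/9)(7/9) = 0.47051; P(data | box C) = (7/11)(7/11)(7/11) = 0.2577.
Multiplying each by its prior: 1/3 · 0.037037 = 0.012346, 1/3 · 0.47051 = 0.15684, 1/3 · 0.2577 = 0.0859; summing to 0.25508.
Dividing through by the total gives posterior P(box A | data) = 0.048399, P(box B | data) = 0.61485, P(box C | data) = 0.33676.
Averaging over the posterior, P(white next | data) = (1/3)(0.048399) + (7/9)(0.61485) + (7/11)(0.33676) = 0.70865.

0.7086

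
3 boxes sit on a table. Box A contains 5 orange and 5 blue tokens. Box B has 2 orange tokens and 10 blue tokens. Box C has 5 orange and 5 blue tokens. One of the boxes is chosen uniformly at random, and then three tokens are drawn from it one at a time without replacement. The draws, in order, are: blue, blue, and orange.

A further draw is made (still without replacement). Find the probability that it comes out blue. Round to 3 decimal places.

0.580

For each hypothesis, P(data | H) works out to: P(data | box A) = (5/10)(4/9)(5/8) = 5/36; P(data | box B) = (10/12)(9/11)(2/10) = 3/22; P(data | box C) = (5/10)(4/9)(5/8) = 5/36.
Multiplying each by its prior: 1/3 · 5/36 = 5/108, 1/3 · 3/22 = 1/22, 1/3 · 5/36 = 5/108; summing to 41/297.
Normalising, the posterior is P(box A | data) = 55/164, P(box B | data) = 27/82, P(box C | data) = 55/164.
So P(blue next | data) = Σ P(blue next | H) P(H | data) = (3/7)(55/164) + (8/9)(27/82) + (3/7)(55/164) = 333/574.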